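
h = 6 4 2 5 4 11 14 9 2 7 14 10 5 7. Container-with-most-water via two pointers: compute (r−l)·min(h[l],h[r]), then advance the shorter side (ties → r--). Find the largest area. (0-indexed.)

max area = 78

l=0 r=13: min(6,7)*13=78 best=78 *, l++
l=1 r=13: min(4,7)*12=48 best=78, l++
l=2 r=13: min(2,7)*11=22 best=78, l++
l=3 r=13: min(5,7)*10=50 best=78, l++
l=4 r=13: min(4,7)*9=36 best=78, l++
l=5 r=13: min(11,7)*8=56 best=78, r--
l=5 r=12: min(11,5)*7=35 best=78, r--
l=5 r=11: min(11,10)*6=60 best=78, r--
l=5 r=10: min(11,14)*5=55 best=78, l++
l=6 r=10: min(14,14)*4=56 best=78, r--
l=6 r=9: min(14,7)*3=21 best=78, r--
l=6 r=8: min(14,2)*2=4 best=78, r--
l=6 r=7: min(14,9)*1=9 best=78, r--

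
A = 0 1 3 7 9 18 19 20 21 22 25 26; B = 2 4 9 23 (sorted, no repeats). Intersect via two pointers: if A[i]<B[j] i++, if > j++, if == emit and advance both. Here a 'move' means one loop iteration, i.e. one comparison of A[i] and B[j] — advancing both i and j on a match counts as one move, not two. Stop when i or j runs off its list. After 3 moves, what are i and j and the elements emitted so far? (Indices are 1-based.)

i=3, j=2, emitted=[]

[i=1,j=1] 0<2 → i++
[i=2,j=1] 1<2 → i++
[i=3,j=1] 3>2 → j++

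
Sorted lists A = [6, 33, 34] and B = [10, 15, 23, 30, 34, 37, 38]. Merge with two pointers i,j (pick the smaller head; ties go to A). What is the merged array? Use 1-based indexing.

[6, 10, 15, 23, 30, 33, 34, 34, 37, 38]

i=1 j=1: A[i]=6<=B[j]=10 take 6, i++
i=2 j=1: A[i]=33>B[j]=10 take 10, j++
i=2 j=2: A[i]=33>B[j]=15 take 15, j++
i=2 j=3: A[i]=33>B[j]=23 take 23, j++
i=2 j=4: A[i]=33>B[j]=30 take 30, j++
i=2 j=5: A[i]=33<=B[j]=34 take 33, i++
i=3 j=5: A[i]=34<=B[j]=34 take 34, i++
i=4 j=5: A done, take B[j]=34, j++
i=4 j=6: A done, take B[j]=37, j++
i=4 j=7: A done, take B[j]=38, j++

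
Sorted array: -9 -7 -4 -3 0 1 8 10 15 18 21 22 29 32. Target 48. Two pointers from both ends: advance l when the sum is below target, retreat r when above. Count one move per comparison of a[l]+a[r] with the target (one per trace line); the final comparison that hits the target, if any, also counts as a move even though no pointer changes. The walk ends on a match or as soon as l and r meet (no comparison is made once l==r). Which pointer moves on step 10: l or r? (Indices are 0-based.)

[0,13] -9+32=23 <48 → l++
[1,13] -7+32=25 <48 → l++
[2,13] -4+32=28 <48 → l++
[3,13] -3+32=29 <48 → l++
[4,13] 0+32=32 <48 → l++
[5,13] 1+32=33 <48 → l++
[6,13] 8+32=40 <48 → l++
[7,13] 10+32=42 <48 → l++
[8,13] 15+32=47 <48 → l++
[9,13] 18+32=50 >48 → r--

r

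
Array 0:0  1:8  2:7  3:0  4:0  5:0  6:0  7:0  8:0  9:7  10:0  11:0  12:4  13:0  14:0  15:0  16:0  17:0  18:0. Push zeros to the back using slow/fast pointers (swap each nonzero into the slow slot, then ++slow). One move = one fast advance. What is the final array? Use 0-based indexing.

(s=0,f=0) a[fast]=0 → fast++
(s=0,f=1) a[fast]=8≠0 swap→a[0]=8 → slow++,fast++
(s=1,f=2) a[fast]=7≠0 swap→a[1]=7 → slow++,fast++
(s=2,f=3) a[fast]=0 → fast++
(s=2,f=4) a[fast]=0 → fast++
(s=2,f=5) a[fast]=0 → fast++
(s=2,f=6) a[fast]=0 → fast++
(s=2,f=7) a[fast]=0 → fast++
(s=2,f=8) a[fast]=0 → fast++
(s=2,f=9) a[fast]=7≠0 swap→a[2]=7 → slow++,fast++
(s=3,f=10) a[fast]=0 → fast++
(s=3,f=11) a[fast]=0 → fast++
(s=3,f=12) a[fast]=4≠0 swap→a[3]=4 → slow++,fast++
(s=4,f=13) a[fast]=0 → fast++
(s=4,f=14) a[fast]=0 → fast++
(s=4,f=15) a[fast]=0 → fast++
(s=4,f=16) a[fast]=0 → fast++
(s=4,f=17) a[fast]=0 → fast++
(s=4,f=18) a[fast]=0 → fast++

[8, 7, 7, 4, 0, 0, 0, 0, 0, 0, 0, 0, 0, 0, 0, 0, 0, 0, 0]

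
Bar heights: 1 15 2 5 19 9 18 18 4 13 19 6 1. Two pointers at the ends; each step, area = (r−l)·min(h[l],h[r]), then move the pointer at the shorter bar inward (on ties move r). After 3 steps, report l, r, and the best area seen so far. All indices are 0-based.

l=1, r=10, best area=60

[0,12] min(1,1)*12=12 best=12 * → r--
[0,11] min(1,6)*11=11 best=12 → l++
[1,11] min(15,6)*10=60 best=60 * → r--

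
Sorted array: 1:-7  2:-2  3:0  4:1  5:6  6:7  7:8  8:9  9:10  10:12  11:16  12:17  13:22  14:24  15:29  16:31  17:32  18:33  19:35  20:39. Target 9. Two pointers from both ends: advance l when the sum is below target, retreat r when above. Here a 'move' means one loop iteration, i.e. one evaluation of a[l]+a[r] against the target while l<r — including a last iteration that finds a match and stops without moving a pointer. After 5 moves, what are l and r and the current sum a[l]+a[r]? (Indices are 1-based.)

l=1, r=15, sum=22

l=1 r=20: -7+39=32 >9, r--
l=1 r=19: -7+35=28 >9, r--
l=1 r=18: -7+33=26 >9, r--
l=1 r=17: -7+32=25 >9, r--
l=1 r=16: -7+31=24 >9, r--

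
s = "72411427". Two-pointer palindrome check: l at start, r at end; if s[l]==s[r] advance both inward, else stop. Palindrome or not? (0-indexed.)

palindrome

[0,7] '7'=='7' → l++,r--
[1,6] '2'=='2' → l++,r--
[2,5] '4'=='4' → l++,r--
[3,4] '1'=='1' → l++,r--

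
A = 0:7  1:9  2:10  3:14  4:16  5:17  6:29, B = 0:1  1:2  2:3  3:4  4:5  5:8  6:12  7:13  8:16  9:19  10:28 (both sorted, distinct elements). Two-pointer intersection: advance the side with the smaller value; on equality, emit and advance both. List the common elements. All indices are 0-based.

intersection = [16]

i=0 j=0: 7>1, j++
i=0 j=1: 7>2, j++
i=0 j=2: 7>3, j++
i=0 j=3: 7>4, j++
i=0 j=4: 7>5, j++
i=0 j=5: 7<8, i++
i=1 j=5: 9>8, j++
i=1 j=6: 9<12, i++
i=2 j=6: 10<12, i++
i=3 j=6: 14>12, j++
i=3 j=7: 14>13, j++
i=3 j=8: 14<16, i++
i=4 j=8: 16==16 emit, i++,j++
i=5 j=9: 17<19, i++
i=6 j=9: 29>19, j++
i=6 j=10: 29>28, j++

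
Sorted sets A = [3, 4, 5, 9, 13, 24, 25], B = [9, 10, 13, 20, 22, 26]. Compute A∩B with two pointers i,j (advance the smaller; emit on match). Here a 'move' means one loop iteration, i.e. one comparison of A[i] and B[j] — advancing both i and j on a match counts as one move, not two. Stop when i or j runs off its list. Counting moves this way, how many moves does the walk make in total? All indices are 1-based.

10 moves

[i=1,j=1] 3<9 → i++
[i=2,j=1] 4<9 → i++
[i=3,j=1] 5<9 → i++
[i=4,j=1] 9==9 emit → i++,j++
[i=5,j=2] 13>10 → j++
[i=5,j=3] 13==13 emit → i++,j++
[i=6,j=4] 24>20 → j++
[i=6,j=5] 24>22 → j++
[i=6,j=6] 24<26 → i++
[i=7,j=6] 25<26 → i++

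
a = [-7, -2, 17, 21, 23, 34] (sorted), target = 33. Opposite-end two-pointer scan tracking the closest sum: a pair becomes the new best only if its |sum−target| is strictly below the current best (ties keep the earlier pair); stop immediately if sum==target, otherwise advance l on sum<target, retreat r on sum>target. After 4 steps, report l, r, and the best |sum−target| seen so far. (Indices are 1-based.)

l=3, r=4, best |Δ|=1

[1,6] -7+34=27 d=6 * → l++
[2,6] -2+34=32 d=1 * → l++
[3,6] 17+34=51 d=18 → r--
[3,5] 17+23=40 d=7 → r--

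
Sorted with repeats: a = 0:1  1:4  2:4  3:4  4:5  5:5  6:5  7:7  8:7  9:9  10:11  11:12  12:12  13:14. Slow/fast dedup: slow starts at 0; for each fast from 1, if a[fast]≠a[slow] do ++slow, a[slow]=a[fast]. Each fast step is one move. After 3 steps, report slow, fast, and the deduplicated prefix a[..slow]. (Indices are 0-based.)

slow=0 fast=1: a[fast]=4≠a[slow]=1 write a[1]=4, slow++,fast++
slow=1 fast=2: a[fast]=4=a[slow] dup, fast++
slow=1 fast=3: a[fast]=4=a[slow] dup, fast++

slow=1, fast=4, prefix=[1, 4]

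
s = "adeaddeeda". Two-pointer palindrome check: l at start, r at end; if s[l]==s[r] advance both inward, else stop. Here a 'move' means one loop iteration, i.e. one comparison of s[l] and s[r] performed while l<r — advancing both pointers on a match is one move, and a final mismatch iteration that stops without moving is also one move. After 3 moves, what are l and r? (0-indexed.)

l=0 r=9: 'a'=='a', l++,r--
l=1 r=8: 'd'=='d', l++,r--
l=2 r=7: 'e'=='e', l++,r--

l=3, r=6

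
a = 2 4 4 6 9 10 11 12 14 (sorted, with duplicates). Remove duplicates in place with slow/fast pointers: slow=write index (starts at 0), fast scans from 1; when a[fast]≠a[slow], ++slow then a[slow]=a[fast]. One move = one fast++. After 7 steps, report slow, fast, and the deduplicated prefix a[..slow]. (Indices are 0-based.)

slow=0 fast=1: a[fast]=4≠a[slow]=2 write a[1]=4, slow++,fast++
slow=1 fast=2: a[fast]=4=a[slow] dup, fast++
slow=1 fast=3: a[fast]=6≠a[slow]=4 write a[2]=6, slow++,fast++
slow=2 fast=4: a[fast]=9≠a[slow]=6 write a[3]=9, slow++,fast++
slow=3 fast=5: a[fast]=10≠a[slow]=9 write a[4]=10, slow++,fast++
slow=4 fast=6: a[fast]=11≠a[slow]=10 write a[5]=11, slow++,fast++
slow=5 fast=7: a[fast]=12≠a[slow]=11 write a[6]=12, slow++,fast++

slow=6, fast=8, prefix=[2, 4, 6, 9, 10, 11, 12]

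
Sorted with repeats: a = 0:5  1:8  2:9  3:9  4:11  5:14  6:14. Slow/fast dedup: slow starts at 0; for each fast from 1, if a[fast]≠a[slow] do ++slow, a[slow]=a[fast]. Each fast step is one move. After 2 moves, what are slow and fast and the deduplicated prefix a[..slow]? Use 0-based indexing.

slow=2, fast=3, prefix=[5, 8, 9]

slow=0 fast=1: a[fast]=8≠a[slow]=5 write a[1]=8, slow++,fast++
slow=1 fast=2: a[fast]=9≠a[slow]=8 write a[2]=9, slow++,fast++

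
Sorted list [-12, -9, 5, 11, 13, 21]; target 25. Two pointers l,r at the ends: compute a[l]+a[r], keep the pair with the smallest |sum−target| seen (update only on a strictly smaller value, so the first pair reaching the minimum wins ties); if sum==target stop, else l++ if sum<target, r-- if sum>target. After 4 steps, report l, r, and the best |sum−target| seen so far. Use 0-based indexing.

l=3, r=4, best |Δ|=1

l=0 r=5: -12+21=9 d=16 *, l++
l=1 r=5: -9+21=12 d=13 *, l++
l=2 r=5: 5+21=26 d=1 *, r--
l=2 r=4: 5+13=18 d=7, l++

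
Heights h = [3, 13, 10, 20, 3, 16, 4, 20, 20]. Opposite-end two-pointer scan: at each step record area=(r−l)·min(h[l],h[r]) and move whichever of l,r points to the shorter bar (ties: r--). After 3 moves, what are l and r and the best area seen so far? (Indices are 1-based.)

l=4, r=9, best area=91

l=1 r=9: min(3,20)*8=24 best=24 *, l++
l=2 r=9: min(13,20)*7=91 best=91 *, l++
l=3 r=9: min(10,20)*6=60 best=91, l++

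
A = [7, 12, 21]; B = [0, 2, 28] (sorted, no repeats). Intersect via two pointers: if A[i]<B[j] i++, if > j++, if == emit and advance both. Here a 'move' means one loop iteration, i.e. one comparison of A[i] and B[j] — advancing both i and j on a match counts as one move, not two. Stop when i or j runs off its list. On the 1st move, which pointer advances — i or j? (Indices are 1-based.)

i=1 j=1: 7>0, j++

j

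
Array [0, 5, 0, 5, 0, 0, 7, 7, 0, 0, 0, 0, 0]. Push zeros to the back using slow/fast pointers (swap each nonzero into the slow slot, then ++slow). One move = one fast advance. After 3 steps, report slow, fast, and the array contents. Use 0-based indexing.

slow=1, fast=3, a=[5, 0, 0, 5, 0, 0, 7, 7, 0, 0, 0, 0, 0]

(s=0,f=0) a[fast]=0 → fast++
(s=0,f=1) a[fast]=5≠0 swap→a[0]=5 → slow++,fast++
(s=1,f=2) a[fast]=0 → fast++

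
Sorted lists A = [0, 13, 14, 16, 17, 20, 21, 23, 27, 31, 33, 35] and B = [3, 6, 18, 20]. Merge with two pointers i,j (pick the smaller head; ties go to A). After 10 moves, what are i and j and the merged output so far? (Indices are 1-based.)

[i=1,j=1] A[i]=0<=B[j]=3 take 0 → i++
[i=2,j=1] A[i]=13>B[j]=3 take 3 → j++
[i=2,j=2] A[i]=13>B[j]=6 take 6 → j++
[i=2,j=3] A[i]=13<=B[j]=18 take 13 → i++
[i=3,j=3] A[i]=14<=B[j]=18 take 14 → i++
[i=4,j=3] A[i]=16<=B[j]=18 take 16 → i++
[i=5,j=3] A[i]=17<=B[j]=18 take 17 → i++
[i=6,j=3] A[i]=20>B[j]=18 take 18 → j++
[i=6,j=4] A[i]=20<=B[j]=20 take 20 → i++
[i=7,j=4] A[i]=21>B[j]=20 take 20 → j++

i=7, j=5, merged so far=[0, 3, 6, 13, 14, 16, 17, 18, 20, 20]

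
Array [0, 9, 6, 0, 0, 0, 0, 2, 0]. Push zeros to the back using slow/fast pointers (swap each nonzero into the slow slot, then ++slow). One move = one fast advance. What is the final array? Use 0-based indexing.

slow=0 fast=0: a[fast]=0, fast++
slow=0 fast=1: a[fast]=9≠0 swap→a[0]=9, slow++,fast++
slow=1 fast=2: a[fast]=6≠0 swap→a[1]=6, slow++,fast++
slow=2 fast=3: a[fast]=0, fast++
slow=2 fast=4: a[fast]=0, fast++
slow=2 fast=5: a[fast]=0, fast++
slow=2 fast=6: a[fast]=0, fast++
slow=2 fast=7: a[fast]=2≠0 swap→a[2]=2, slow++,fast++
slow=3 fast=8: a[fast]=0, fast++

[9, 6, 2, 0, 0, 0, 0, 0, 0]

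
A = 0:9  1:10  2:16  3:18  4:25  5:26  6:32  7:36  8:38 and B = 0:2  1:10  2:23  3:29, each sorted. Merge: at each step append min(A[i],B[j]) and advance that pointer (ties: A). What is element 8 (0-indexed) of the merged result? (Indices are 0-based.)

merged[8] = 26

[i=0,j=0] A[i]=9>B[j]=2 take 2 → j++
[i=0,j=1] A[i]=9<=B[j]=10 take 9 → i++
[i=1,j=1] A[i]=10<=B[j]=10 take 10 → i++
[i=2,j=1] A[i]=16>B[j]=10 take 10 → j++
[i=2,j=2] A[i]=16<=B[j]=23 take 16 → i++
[i=3,j=2] A[i]=18<=B[j]=23 take 18 → i++
[i=4,j=2] A[i]=25>B[j]=23 take 23 → j++
[i=4,j=3] A[i]=25<=B[j]=29 take 25 → i++
[i=5,j=3] A[i]=26<=B[j]=29 take 26 → i++
[i=6,j=3] A[i]=32>B[j]=29 take 29 → j++
[i=6,j=4] B done, take A[i]=32 → i++
[i=7,j=4] B done, take A[i]=36 → i++
[i=8,j=4] B done, take A[i]=38 → i++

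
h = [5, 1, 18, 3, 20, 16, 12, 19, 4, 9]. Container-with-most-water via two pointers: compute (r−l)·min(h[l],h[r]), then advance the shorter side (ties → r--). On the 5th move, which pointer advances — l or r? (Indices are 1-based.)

l

[1,10] min(5,9)*9=45 best=45 * → l++
[2,10] min(1,9)*8=8 best=45 → l++
[3,10] min(18,9)*7=63 best=63 * → r--
[3,9] min(18,4)*6=24 best=63 → r--
[3,8] min(18,19)*5=90 best=90 * → l++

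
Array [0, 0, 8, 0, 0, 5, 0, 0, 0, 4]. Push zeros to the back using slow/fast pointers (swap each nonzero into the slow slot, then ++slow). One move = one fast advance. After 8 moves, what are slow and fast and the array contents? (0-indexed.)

(s=0,f=0) a[fast]=0 → fast++
(s=0,f=1) a[fast]=0 → fast++
(s=0,f=2) a[fast]=8≠0 swap→a[0]=8 → slow++,fast++
(s=1,f=3) a[fast]=0 → fast++
(s=1,f=4) a[fast]=0 → fast++
(s=1,f=5) a[fast]=5≠0 swap→a[1]=5 → slow++,fast++
(s=2,f=6) a[fast]=0 → fast++
(s=2,f=7) a[fast]=0 → fast++

slow=2, fast=8, a=[8, 5, 0, 0, 0, 0, 0, 0, 0, 4]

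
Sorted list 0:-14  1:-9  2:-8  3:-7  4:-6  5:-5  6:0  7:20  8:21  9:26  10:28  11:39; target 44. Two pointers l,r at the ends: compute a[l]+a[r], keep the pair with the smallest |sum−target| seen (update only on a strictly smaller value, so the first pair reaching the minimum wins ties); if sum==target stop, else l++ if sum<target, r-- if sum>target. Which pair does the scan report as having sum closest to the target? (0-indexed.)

pair (20, 26) with sum 46 (|Δ|=2)

[0,11] -14+39=25 d=19 * → l++
[1,11] -9+39=30 d=14 * → l++
[2,11] -8+39=31 d=13 * → l++
[3,11] -7+39=32 d=12 * → l++
[4,11] -6+39=33 d=11 * → l++
[5,11] -5+39=34 d=10 * → l++
[6,11] 0+39=39 d=5 * → l++
[7,11] 20+39=59 d=15 → r--
[7,10] 20+28=48 d=4 * → r--
[7,9] 20+26=46 d=2 * → r--
[7,8] 20+21=41 d=3 → l++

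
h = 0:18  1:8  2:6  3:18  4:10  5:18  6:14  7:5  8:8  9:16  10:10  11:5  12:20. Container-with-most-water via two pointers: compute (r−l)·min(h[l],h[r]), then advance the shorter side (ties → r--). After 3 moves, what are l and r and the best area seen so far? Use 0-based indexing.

l=0 r=12: min(18,20)*12=216 best=216 *, l++
l=1 r=12: min(8,20)*11=88 best=216, l++
l=2 r=12: min(6,20)*10=60 best=216, l++

l=3, r=12, best area=216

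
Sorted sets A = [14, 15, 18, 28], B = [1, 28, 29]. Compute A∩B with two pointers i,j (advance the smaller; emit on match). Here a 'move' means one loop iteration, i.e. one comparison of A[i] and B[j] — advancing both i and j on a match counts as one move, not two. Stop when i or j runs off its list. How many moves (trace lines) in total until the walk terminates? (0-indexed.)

5 moves

[i=0,j=0] 14>1 → j++
[i=0,j=1] 14<28 → i++
[i=1,j=1] 15<28 → i++
[i=2,j=1] 18<28 → i++
[i=3,j=1] 28==28 emit → i++,j++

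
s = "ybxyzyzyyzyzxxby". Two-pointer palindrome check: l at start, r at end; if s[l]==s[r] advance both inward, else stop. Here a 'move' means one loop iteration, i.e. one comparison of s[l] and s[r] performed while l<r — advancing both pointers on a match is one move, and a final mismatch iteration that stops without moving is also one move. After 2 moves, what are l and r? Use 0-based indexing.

[0,15] 'y'=='y' → l++,r--
[1,14] 'b'=='b' → l++,r--

l=2, r=13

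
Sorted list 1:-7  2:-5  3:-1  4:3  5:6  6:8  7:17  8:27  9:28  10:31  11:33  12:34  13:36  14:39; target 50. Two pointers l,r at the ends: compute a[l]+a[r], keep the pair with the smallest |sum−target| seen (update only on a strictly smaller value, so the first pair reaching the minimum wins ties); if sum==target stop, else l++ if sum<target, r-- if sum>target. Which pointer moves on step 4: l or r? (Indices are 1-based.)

[1,14] -7+39=32 d=18 * → l++
[2,14] -5+39=34 d=16 * → l++
[3,14] -1+39=38 d=12 * → l++
[4,14] 3+39=42 d=8 * → l++

l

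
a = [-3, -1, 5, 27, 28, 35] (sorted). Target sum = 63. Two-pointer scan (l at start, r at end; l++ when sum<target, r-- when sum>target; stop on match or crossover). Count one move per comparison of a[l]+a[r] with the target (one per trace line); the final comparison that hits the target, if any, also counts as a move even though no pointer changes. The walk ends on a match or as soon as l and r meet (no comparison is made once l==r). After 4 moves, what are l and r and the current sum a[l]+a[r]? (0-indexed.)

l=4, r=5, sum=63

[0,5] -3+35=32 <63 → l++
[1,5] -1+35=34 <63 → l++
[2,5] 5+35=40 <63 → l++
[3,5] 27+35=62 <63 → l++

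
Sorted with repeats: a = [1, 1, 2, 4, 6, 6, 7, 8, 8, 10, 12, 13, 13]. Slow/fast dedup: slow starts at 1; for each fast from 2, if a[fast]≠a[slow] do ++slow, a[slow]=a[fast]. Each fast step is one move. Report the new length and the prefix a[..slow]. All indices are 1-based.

length 9; prefix = [1, 2, 4, 6, 7, 8, 10, 12, 13]

slow=1 fast=2: a[fast]=1=a[slow] dup, fast++
slow=1 fast=3: a[fast]=2≠a[slow]=1 write a[2]=2, slow++,fast++
slow=2 fast=4: a[fast]=4≠a[slow]=2 write a[3]=4, slow++,fast++
slow=3 fast=5: a[fast]=6≠a[slow]=4 write a[4]=6, slow++,fast++
slow=4 fast=6: a[fast]=6=a[slow] dup, fast++
slow=4 fast=7: a[fast]=7≠a[slow]=6 write a[5]=7, slow++,fast++
slow=5 fast=8: a[fast]=8≠a[slow]=7 write a[6]=8, slow++,fast++
slow=6 fast=9: a[fast]=8=a[slow] dup, fast++
slow=6 fast=10: a[fast]=10≠a[slow]=8 write a[7]=10, slow++,fast++
slow=7 fast=11: a[fast]=12≠a[slow]=10 write a[8]=12, slow++,fast++
slow=8 fast=12: a[fast]=13≠a[slow]=12 write a[9]=13, slow++,fast++
slow=9 fast=13: a[fast]=13=a[slow] dup, fast++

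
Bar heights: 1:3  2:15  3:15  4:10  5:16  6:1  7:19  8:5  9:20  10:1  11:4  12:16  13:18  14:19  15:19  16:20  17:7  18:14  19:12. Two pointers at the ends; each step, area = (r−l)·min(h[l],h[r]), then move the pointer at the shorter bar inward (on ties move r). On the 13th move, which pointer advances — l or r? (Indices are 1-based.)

[1,19] min(3,12)*18=54 best=54 * → l++
[2,19] min(15,12)*17=204 best=204 * → r--
[2,18] min(15,14)*16=224 best=224 * → r--
[2,17] min(15,7)*15=105 best=224 → r--
[2,16] min(15,20)*14=210 best=224 → l++
[3,16] min(15,20)*13=195 best=224 → l++
[4,16] min(10,20)*12=120 best=224 → l++
[5,16] min(16,20)*11=176 best=224 → l++
[6,16] min(1,20)*10=10 best=224 → l++
[7,16] min(19,20)*9=171 best=224 → l++
[8,16] min(5,20)*8=40 best=224 → l++
[9,16] min(20,20)*7=140 best=224 → r--
[9,15] min(20,19)*6=114 best=224 → r--

r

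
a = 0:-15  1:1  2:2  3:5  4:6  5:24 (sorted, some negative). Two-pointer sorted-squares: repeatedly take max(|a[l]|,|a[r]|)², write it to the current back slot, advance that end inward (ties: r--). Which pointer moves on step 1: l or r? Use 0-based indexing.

l=0 r=5: |-15|<=|24| out[5]=576, r--

r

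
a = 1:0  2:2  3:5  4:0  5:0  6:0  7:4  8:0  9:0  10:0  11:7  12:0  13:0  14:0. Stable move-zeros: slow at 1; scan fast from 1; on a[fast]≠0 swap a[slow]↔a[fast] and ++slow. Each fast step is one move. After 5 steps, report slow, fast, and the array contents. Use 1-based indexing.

slow=3, fast=6, a=[2, 5, 0, 0, 0, 0, 4, 0, 0, 0, 7, 0, 0, 0]

slow=1 fast=1: a[fast]=0, fast++
slow=1 fast=2: a[fast]=2≠0 swap→a[1]=2, slow++,fast++
slow=2 fast=3: a[fast]=5≠0 swap→a[2]=5, slow++,fast++
slow=3 fast=4: a[fast]=0, fast++
slow=3 fast=5: a[fast]=0, fast++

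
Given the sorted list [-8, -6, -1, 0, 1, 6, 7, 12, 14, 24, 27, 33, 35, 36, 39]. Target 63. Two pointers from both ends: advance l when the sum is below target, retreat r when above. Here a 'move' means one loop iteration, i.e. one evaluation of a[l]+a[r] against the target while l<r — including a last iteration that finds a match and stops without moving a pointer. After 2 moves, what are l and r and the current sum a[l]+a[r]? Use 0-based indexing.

l=2, r=14, sum=38

[0,14] -8+39=31 <63 → l++
[1,14] -6+39=33 <63 → l++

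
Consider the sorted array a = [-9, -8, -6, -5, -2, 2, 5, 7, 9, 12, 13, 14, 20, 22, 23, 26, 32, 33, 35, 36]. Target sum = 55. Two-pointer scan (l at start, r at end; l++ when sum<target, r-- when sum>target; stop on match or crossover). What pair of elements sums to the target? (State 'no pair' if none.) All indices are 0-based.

(20, 35)

l=0 r=19: -9+36=27 <55, l++
l=1 r=19: -8+36=28 <55, l++
l=2 r=19: -6+36=30 <55, l++
l=3 r=19: -5+36=31 <55, l++
l=4 r=19: -2+36=34 <55, l++
l=5 r=19: 2+36=38 <55, l++
l=6 r=19: 5+36=41 <55, l++
l=7 r=19: 7+36=43 <55, l++
l=8 r=19: 9+36=45 <55, l++
l=9 r=19: 12+36=48 <55, l++
l=10 r=19: 13+36=49 <55, l++
l=11 r=19: 14+36=50 <55, l++
l=12 r=19: 20+36=56 >55, r--
l=12 r=18: 20+35=55, found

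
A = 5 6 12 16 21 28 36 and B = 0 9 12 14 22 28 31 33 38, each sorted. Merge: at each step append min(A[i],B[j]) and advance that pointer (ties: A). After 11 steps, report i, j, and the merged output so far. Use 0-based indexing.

[i=0,j=0] A[i]=5>B[j]=0 take 0 → j++
[i=0,j=1] A[i]=5<=B[j]=9 take 5 → i++
[i=1,j=1] A[i]=6<=B[j]=9 take 6 → i++
[i=2,j=1] A[i]=12>B[j]=9 take 9 → j++
[i=2,j=2] A[i]=12<=B[j]=12 take 12 → i++
[i=3,j=2] A[i]=16>B[j]=12 take 12 → j++
[i=3,j=3] A[i]=16>B[j]=14 take 14 → j++
[i=3,j=4] A[i]=16<=B[j]=22 take 16 → i++
[i=4,j=4] A[i]=21<=B[j]=22 take 21 → i++
[i=5,j=4] A[i]=28>B[j]=22 take 22 → j++
[i=5,j=5] A[i]=28<=B[j]=28 take 28 → i++

i=6, j=5, merged so far=[0, 5, 6, 9, 12, 12, 14, 16, 21, 22, 28]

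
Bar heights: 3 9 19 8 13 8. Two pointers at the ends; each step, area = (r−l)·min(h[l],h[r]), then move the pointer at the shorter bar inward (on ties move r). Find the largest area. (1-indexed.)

l=1 r=6: min(3,8)*5=15 best=15 *, l++
l=2 r=6: min(9,8)*4=32 best=32 *, r--
l=2 r=5: min(9,13)*3=27 best=32, l++
l=3 r=5: min(19,13)*2=26 best=32, r--
l=3 r=4: min(19,8)*1=8 best=32, r--

max area = 32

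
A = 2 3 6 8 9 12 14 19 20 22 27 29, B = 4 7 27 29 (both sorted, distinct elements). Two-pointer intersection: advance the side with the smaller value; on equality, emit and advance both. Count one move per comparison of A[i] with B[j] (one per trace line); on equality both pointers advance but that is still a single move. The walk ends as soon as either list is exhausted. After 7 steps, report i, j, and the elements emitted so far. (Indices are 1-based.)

i=6, j=3, emitted=[]

[i=1,j=1] 2<4 → i++
[i=2,j=1] 3<4 → i++
[i=3,j=1] 6>4 → j++
[i=3,j=2] 6<7 → i++
[i=4,j=2] 8>7 → j++
[i=4,j=3] 8<27 → i++
[i=5,j=3] 9<27 → i++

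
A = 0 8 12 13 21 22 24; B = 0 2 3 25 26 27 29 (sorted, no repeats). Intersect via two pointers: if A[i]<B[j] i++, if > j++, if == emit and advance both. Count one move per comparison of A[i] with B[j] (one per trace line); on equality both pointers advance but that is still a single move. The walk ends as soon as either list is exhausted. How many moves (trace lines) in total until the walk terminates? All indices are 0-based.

9 moves

i=0 j=0: 0==0 emit, i++,j++
i=1 j=1: 8>2, j++
i=1 j=2: 8>3, j++
i=1 j=3: 8<25, i++
i=2 j=3: 12<25, i++
i=3 j=3: 13<25, i++
i=4 j=3: 21<25, i++
i=5 j=3: 22<25, i++
i=6 j=3: 24<25, i++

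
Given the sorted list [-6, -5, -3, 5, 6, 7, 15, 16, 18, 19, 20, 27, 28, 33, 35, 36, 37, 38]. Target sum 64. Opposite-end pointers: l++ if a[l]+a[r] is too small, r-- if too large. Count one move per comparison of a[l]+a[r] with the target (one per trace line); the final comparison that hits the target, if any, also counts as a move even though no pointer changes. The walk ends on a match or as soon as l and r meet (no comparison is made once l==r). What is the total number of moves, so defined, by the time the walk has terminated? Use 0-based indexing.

[0,17] -6+38=32 <64 → l++
[1,17] -5+38=33 <64 → l++
[2,17] -3+38=35 <64 → l++
[3,17] 5+38=43 <64 → l++
[4,17] 6+38=44 <64 → l++
[5,17] 7+38=45 <64 → l++
[6,17] 15+38=53 <64 → l++
[7,17] 16+38=54 <64 → l++
[8,17] 18+38=56 <64 → l++
[9,17] 19+38=57 <64 → l++
[10,17] 20+38=58 <64 → l++
[11,17] 27+38=65 >64 → r--
[11,16] 27+37=64 → found

13 moves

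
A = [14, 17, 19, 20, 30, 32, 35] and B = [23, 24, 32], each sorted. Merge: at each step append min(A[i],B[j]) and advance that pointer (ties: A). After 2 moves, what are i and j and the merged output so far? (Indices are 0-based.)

[i=0,j=0] A[i]=14<=B[j]=23 take 14 → i++
[i=1,j=0] A[i]=17<=B[j]=23 take 17 → i++

i=2, j=0, merged so far=[14, 17]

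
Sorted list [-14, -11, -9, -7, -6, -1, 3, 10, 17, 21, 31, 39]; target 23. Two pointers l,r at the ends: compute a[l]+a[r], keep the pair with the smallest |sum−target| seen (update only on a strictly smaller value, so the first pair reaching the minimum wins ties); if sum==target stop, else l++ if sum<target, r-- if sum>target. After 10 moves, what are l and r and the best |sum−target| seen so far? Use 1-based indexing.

l=8, r=9, best |Δ|=1

[1,12] -14+39=25 d=2 * → r--
[1,11] -14+31=17 d=6 → l++
[2,11] -11+31=20 d=3 → l++
[3,11] -9+31=22 d=1 * → l++
[4,11] -7+31=24 d=1 → r--
[4,10] -7+21=14 d=9 → l++
[5,10] -6+21=15 d=8 → l++
[6,10] -1+21=20 d=3 → l++
[7,10] 3+21=24 d=1 → r--
[7,9] 3+17=20 d=3 → l++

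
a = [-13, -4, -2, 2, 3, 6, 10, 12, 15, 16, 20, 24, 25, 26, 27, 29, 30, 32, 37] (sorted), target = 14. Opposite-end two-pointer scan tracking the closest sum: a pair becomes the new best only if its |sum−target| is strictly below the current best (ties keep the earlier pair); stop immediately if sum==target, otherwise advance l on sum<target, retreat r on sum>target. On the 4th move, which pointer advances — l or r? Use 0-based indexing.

l=0 r=18: -13+37=24 d=10 *, r--
l=0 r=17: -13+32=19 d=5 *, r--
l=0 r=16: -13+30=17 d=3 *, r--
l=0 r=15: -13+29=16 d=2 *, r--

r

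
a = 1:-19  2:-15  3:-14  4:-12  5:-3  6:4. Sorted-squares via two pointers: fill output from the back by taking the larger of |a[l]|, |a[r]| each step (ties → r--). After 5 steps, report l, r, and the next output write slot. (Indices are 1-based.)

l=5, r=5, next write slot=1

[1,6] |-19|>|4| out[6]=361 → l++
[2,6] |-15|>|4| out[5]=225 → l++
[3,6] |-14|>|4| out[4]=196 → l++
[4,6] |-12|>|4| out[3]=144 → l++
[5,6] |-3|<=|4| out[2]=16 → r--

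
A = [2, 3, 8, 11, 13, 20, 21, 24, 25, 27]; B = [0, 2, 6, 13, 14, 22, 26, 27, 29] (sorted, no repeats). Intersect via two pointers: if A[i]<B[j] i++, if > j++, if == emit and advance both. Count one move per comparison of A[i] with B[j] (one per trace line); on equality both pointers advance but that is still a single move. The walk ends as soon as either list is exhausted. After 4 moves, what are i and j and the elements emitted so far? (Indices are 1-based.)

i=3, j=4, emitted=[2]

i=1 j=1: 2>0, j++
i=1 j=2: 2==2 emit, i++,j++
i=2 j=3: 3<6, i++
i=3 j=3: 8>6, j++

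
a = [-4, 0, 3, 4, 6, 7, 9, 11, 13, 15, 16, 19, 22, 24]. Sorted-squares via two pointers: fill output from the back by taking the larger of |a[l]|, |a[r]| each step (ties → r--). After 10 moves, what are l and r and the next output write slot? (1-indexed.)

l=1, r=4, next write slot=4

l=1 r=14: |-4|<=|24| out[14]=576, r--
l=1 r=13: |-4|<=|22| out[13]=484, r--
l=1 r=12: |-4|<=|19| out[12]=361, r--
l=1 r=11: |-4|<=|16| out[11]=256, r--
l=1 r=10: |-4|<=|15| out[10]=225, r--
l=1 r=9: |-4|<=|13| out[9]=169, r--
l=1 r=8: |-4|<=|11| out[8]=121, r--
l=1 r=7: |-4|<=|9| out[7]=81, r--
l=1 r=6: |-4|<=|7| out[6]=49, r--
l=1 r=5: |-4|<=|6| out[5]=36, r--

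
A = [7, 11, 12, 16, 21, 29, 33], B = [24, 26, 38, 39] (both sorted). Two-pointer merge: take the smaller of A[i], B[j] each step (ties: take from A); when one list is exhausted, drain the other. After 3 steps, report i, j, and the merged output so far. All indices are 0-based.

i=0 j=0: A[i]=7<=B[j]=24 take 7, i++
i=1 j=0: A[i]=11<=B[j]=24 take 11, i++
i=2 j=0: A[i]=12<=B[j]=24 take 12, i++

i=3, j=0, merged so far=[7, 11, 12]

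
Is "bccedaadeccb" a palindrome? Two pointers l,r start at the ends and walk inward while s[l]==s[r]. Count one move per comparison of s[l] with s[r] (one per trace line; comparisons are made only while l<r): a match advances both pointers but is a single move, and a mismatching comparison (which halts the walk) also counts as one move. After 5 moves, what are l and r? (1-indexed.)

[1,12] 'b'=='b' → l++,r--
[2,11] 'c'=='c' → l++,r--
[3,10] 'c'=='c' → l++,r--
[4,9] 'e'=='e' → l++,r--
[5,8] 'd'=='d' → l++,r--

l=6, r=7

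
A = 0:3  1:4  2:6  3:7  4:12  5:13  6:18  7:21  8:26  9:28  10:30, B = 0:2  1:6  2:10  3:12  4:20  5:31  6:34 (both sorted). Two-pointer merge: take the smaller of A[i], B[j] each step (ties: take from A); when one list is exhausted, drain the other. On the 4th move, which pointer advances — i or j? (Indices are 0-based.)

[i=0,j=0] A[i]=3>B[j]=2 take 2 → j++
[i=0,j=1] A[i]=3<=B[j]=6 take 3 → i++
[i=1,j=1] A[i]=4<=B[j]=6 take 4 → i++
[i=2,j=1] A[i]=6<=B[j]=6 take 6 → i++

i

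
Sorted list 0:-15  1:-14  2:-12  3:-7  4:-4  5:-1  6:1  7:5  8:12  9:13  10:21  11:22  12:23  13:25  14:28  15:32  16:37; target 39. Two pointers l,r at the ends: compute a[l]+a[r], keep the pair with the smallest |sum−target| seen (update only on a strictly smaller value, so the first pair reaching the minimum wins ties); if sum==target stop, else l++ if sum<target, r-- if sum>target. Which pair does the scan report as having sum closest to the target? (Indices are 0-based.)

l=0 r=16: -15+37=22 d=17 *, l++
l=1 r=16: -14+37=23 d=16 *, l++
l=2 r=16: -12+37=25 d=14 *, l++
l=3 r=16: -7+37=30 d=9 *, l++
l=4 r=16: -4+37=33 d=6 *, l++
l=5 r=16: -1+37=36 d=3 *, l++
l=6 r=16: 1+37=38 d=1 *, l++
l=7 r=16: 5+37=42 d=3, r--
l=7 r=15: 5+32=37 d=2, l++
l=8 r=15: 12+32=44 d=5, r--
l=8 r=14: 12+28=40 d=1, r--
l=8 r=13: 12+25=37 d=2, l++
l=9 r=13: 13+25=38 d=1, l++
l=10 r=13: 21+25=46 d=7, r--
l=10 r=12: 21+23=44 d=5, r--
l=10 r=11: 21+22=43 d=4, r--

pair (1, 37) with sum 38 (|Δ|=1)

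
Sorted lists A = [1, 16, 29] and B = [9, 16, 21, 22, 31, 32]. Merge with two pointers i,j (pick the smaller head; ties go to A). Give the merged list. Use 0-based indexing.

[1, 9, 16, 16, 21, 22, 29, 31, 32]

i=0 j=0: A[i]=1<=B[j]=9 take 1, i++
i=1 j=0: A[i]=16>B[j]=9 take 9, j++
i=1 j=1: A[i]=16<=B[j]=16 take 16, i++
i=2 j=1: A[i]=29>B[j]=16 take 16, j++
i=2 j=2: A[i]=29>B[j]=21 take 21, j++
i=2 j=3: A[i]=29>B[j]=22 take 22, j++
i=2 j=4: A[i]=29<=B[j]=31 take 29, i++
i=3 j=4: A done, take B[j]=31, j++
i=3 j=5: A done, take B[j]=32, j++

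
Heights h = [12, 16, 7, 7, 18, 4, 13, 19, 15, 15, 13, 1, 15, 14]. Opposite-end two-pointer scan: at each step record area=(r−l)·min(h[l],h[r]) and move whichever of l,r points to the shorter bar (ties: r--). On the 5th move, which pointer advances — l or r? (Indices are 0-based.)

r

[0,13] min(12,14)*13=156 best=156 * → l++
[1,13] min(16,14)*12=168 best=168 * → r--
[1,12] min(16,15)*11=165 best=168 → r--
[1,11] min(16,1)*10=10 best=168 → r--
[1,10] min(16,13)*9=117 best=168 → r--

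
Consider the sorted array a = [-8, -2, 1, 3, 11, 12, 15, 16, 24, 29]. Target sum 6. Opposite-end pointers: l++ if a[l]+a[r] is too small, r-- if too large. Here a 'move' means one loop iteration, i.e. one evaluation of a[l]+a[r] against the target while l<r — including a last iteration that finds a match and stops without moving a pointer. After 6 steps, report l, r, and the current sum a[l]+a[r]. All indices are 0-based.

[0,9] -8+29=21 >6 → r--
[0,8] -8+24=16 >6 → r--
[0,7] -8+16=8 >6 → r--
[0,6] -8+15=7 >6 → r--
[0,5] -8+12=4 <6 → l++
[1,5] -2+12=10 >6 → r--

l=1, r=4, sum=9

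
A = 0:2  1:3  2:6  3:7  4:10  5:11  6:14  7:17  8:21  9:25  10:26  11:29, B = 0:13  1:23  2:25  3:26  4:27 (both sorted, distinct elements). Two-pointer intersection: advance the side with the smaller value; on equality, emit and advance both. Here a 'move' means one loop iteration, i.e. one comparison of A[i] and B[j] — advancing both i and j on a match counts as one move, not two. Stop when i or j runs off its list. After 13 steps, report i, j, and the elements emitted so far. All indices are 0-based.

i=11, j=4, emitted=[25, 26]

i=0 j=0: 2<13, i++
i=1 j=0: 3<13, i++
i=2 j=0: 6<13, i++
i=3 j=0: 7<13, i++
i=4 j=0: 10<13, i++
i=5 j=0: 11<13, i++
i=6 j=0: 14>13, j++
i=6 j=1: 14<23, i++
i=7 j=1: 17<23, i++
i=8 j=1: 21<23, i++
i=9 j=1: 25>23, j++
i=9 j=2: 25==25 emit, i++,j++
i=10 j=3: 26==26 emit, i++,j++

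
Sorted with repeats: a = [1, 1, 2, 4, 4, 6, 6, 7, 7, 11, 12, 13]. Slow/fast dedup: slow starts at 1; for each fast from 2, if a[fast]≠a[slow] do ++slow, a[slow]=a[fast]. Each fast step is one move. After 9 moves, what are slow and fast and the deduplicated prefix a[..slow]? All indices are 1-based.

(s=1,f=2) a[fast]=1=a[slow] dup → fast++
(s=1,f=3) a[fast]=2≠a[slow]=1 write a[2]=2 → slow++,fast++
(s=2,f=4) a[fast]=4≠a[slow]=2 write a[3]=4 → slow++,fast++
(s=3,f=5) a[fast]=4=a[slow] dup → fast++
(s=3,f=6) a[fast]=6≠a[slow]=4 write a[4]=6 → slow++,fast++
(s=4,f=7) a[fast]=6=a[slow] dup → fast++
(s=4,f=8) a[fast]=7≠a[slow]=6 write a[5]=7 → slow++,fast++
(s=5,f=9) a[fast]=7=a[slow] dup → fast++
(s=5,f=10) a[fast]=11≠a[slow]=7 write a[6]=11 → slow++,fast++

slow=6, fast=11, prefix=[1, 2, 4, 6, 7, 11]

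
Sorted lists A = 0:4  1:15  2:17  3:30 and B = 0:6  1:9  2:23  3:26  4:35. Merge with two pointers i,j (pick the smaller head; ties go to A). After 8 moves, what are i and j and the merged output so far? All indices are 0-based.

[i=0,j=0] A[i]=4<=B[j]=6 take 4 → i++
[i=1,j=0] A[i]=15>B[j]=6 take 6 → j++
[i=1,j=1] A[i]=15>B[j]=9 take 9 → j++
[i=1,j=2] A[i]=15<=B[j]=23 take 15 → i++
[i=2,j=2] A[i]=17<=B[j]=23 take 17 → i++
[i=3,j=2] A[i]=30>B[j]=23 take 23 → j++
[i=3,j=3] A[i]=30>B[j]=26 take 26 → j++
[i=3,j=4] A[i]=30<=B[j]=35 take 30 → i++

i=4, j=4, merged so far=[4, 6, 9, 15, 17, 23, 26, 30]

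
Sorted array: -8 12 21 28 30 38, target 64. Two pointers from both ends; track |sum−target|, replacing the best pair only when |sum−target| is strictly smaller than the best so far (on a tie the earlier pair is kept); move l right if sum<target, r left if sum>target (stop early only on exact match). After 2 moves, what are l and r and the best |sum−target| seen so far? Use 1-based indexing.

l=1 r=6: -8+38=30 d=34 *, l++
l=2 r=6: 12+38=50 d=14 *, l++

l=3, r=6, best |Δ|=14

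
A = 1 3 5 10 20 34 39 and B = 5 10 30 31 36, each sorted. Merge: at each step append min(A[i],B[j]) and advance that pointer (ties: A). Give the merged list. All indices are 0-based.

[1, 3, 5, 5, 10, 10, 20, 30, 31, 34, 36, 39]

i=0 j=0: A[i]=1<=B[j]=5 take 1, i++
i=1 j=0: A[i]=3<=B[j]=5 take 3, i++
i=2 j=0: A[i]=5<=B[j]=5 take 5, i++
i=3 j=0: A[i]=10>B[j]=5 take 5, j++
i=3 j=1: A[i]=10<=B[j]=10 take 10, i++
i=4 j=1: A[i]=20>B[j]=10 take 10, j++
i=4 j=2: A[i]=20<=B[j]=30 take 20, i++
i=5 j=2: A[i]=34>B[j]=30 take 30, j++
i=5 j=3: A[i]=34>B[j]=31 take 31, j++
i=5 j=4: A[i]=34<=B[j]=36 take 34, i++
i=6 j=4: A[i]=39>B[j]=36 take 36, j++
i=6 j=5: B done, take A[i]=39, i++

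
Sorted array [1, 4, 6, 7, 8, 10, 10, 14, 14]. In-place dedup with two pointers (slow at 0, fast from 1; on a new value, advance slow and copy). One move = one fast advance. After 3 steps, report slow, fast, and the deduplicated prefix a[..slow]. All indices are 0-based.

(s=0,f=1) a[fast]=4≠a[slow]=1 write a[1]=4 → slow++,fast++
(s=1,f=2) a[fast]=6≠a[slow]=4 write a[2]=6 → slow++,fast++
(s=2,f=3) a[fast]=7≠a[slow]=6 write a[3]=7 → slow++,fast++

slow=3, fast=4, prefix=[1, 4, 6, 7]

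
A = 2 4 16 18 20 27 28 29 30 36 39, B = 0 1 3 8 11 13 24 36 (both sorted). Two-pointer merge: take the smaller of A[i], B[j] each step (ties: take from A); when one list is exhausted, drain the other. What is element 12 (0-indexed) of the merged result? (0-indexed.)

merged[12] = 27

i=0 j=0: A[i]=2>B[j]=0 take 0, j++
i=0 j=1: A[i]=2>B[j]=1 take 1, j++
i=0 j=2: A[i]=2<=B[j]=3 take 2, i++
i=1 j=2: A[i]=4>B[j]=3 take 3, j++
i=1 j=3: A[i]=4<=B[j]=8 take 4, i++
i=2 j=3: A[i]=16>B[j]=8 take 8, j++
i=2 j=4: A[i]=16>B[j]=11 take 11, j++
i=2 j=5: A[i]=16>B[j]=13 take 13, j++
i=2 j=6: A[i]=16<=B[j]=24 take 16, i++
i=3 j=6: A[i]=18<=B[j]=24 take 18, i++
i=4 j=6: A[i]=20<=B[j]=24 take 20, i++
i=5 j=6: A[i]=27>B[j]=24 take 24, j++
i=5 j=7: A[i]=27<=B[j]=36 take 27, i++
i=6 j=7: A[i]=28<=B[j]=36 take 28, i++
i=7 j=7: A[i]=29<=B[j]=36 take 29, i++
i=8 j=7: A[i]=30<=B[j]=36 take 30, i++
i=9 j=7: A[i]=36<=B[j]=36 take 36, i++
i=10 j=7: A[i]=39>B[j]=36 take 36, j++
i=10 j=8: B done, take A[i]=39, i++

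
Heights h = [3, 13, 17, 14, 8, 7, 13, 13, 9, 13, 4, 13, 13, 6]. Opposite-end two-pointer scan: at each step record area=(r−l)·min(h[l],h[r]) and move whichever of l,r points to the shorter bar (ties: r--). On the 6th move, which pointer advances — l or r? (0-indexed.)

[0,13] min(3,6)*13=39 best=39 * → l++
[1,13] min(13,6)*12=72 best=72 * → r--
[1,12] min(13,13)*11=143 best=143 * → r--
[1,11] min(13,13)*10=130 best=143 → r--
[1,10] min(13,4)*9=36 best=143 → r--
[1,9] min(13,13)*8=104 best=143 → r--

r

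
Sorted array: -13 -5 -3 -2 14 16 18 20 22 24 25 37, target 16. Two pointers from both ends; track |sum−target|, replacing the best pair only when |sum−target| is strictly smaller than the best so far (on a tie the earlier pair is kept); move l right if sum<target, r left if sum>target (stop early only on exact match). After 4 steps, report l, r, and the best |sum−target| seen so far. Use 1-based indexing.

l=2, r=9, best |Δ|=3

l=1 r=12: -13+37=24 d=8 *, r--
l=1 r=11: -13+25=12 d=4 *, l++
l=2 r=11: -5+25=20 d=4, r--
l=2 r=10: -5+24=19 d=3 *, r--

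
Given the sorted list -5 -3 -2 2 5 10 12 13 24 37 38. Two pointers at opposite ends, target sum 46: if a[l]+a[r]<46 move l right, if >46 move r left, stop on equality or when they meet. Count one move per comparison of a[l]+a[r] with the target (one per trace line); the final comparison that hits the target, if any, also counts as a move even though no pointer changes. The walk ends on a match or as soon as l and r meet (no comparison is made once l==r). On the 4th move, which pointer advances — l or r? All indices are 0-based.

[0,10] -5+38=33 <46 → l++
[1,10] -3+38=35 <46 → l++
[2,10] -2+38=36 <46 → l++
[3,10] 2+38=40 <46 → l++

l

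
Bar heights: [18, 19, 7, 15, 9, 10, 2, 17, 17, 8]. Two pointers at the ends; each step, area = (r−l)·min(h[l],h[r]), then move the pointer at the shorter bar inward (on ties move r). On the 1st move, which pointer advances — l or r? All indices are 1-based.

l=1 r=10: min(18,8)*9=72 best=72 *, r--

r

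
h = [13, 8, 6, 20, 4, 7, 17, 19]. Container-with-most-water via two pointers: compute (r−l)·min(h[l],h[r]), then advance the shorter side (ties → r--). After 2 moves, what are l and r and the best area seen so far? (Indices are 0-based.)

[0,7] min(13,19)*7=91 best=91 * → l++
[1,7] min(8,19)*6=48 best=91 → l++

l=2, r=7, best area=91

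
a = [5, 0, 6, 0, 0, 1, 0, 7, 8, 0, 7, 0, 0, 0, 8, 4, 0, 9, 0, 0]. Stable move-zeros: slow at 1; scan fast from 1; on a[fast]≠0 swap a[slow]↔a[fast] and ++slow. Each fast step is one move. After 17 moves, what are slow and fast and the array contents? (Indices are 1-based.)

slow=9, fast=18, a=[5, 6, 1, 7, 8, 7, 8, 4, 0, 0, 0, 0, 0, 0, 0, 0, 0, 9, 0, 0]

(s=1,f=1) a[fast]=5≠0 swap→a[1]=5 → slow++,fast++
(s=2,f=2) a[fast]=0 → fast++
(s=2,f=3) a[fast]=6≠0 swap→a[2]=6 → slow++,fast++
(s=3,f=4) a[fast]=0 → fast++
(s=3,f=5) a[fast]=0 → fast++
(s=3,f=6) a[fast]=1≠0 swap→a[3]=1 → slow++,fast++
(s=4,f=7) a[fast]=0 → fast++
(s=4,f=8) a[fast]=7≠0 swap→a[4]=7 → slow++,fast++
(s=5,f=9) a[fast]=8≠0 swap→a[5]=8 → slow++,fast++
(s=6,f=10) a[fast]=0 → fast++
(s=6,f=11) a[fast]=7≠0 swap→a[6]=7 → slow++,fast++
(s=7,f=12) a[fast]=0 → fast++
(s=7,f=13) a[fast]=0 → fast++
(s=7,f=14) a[fast]=0 → fast++
(s=7,f=15) a[fast]=8≠0 swap→a[7]=8 → slow++,fast++
(s=8,f=16) a[fast]=4≠0 swap→a[8]=4 → slow++,fast++
(s=9,f=17) a[fast]=0 → fast++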